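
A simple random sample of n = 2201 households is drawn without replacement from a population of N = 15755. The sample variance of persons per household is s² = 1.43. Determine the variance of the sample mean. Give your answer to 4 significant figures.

Under SRS without replacement, Var(ȳ) = (1 − f)·s²/n with f = n/N = 2201/15755 = 0.13970168.
Var(ȳ) = (1 − 0.13970168)·1.43/2201 = 0.86029832·6.4970468 × 10^-4 = 5.5893984 × 10^-4.

5.589 × 10^-4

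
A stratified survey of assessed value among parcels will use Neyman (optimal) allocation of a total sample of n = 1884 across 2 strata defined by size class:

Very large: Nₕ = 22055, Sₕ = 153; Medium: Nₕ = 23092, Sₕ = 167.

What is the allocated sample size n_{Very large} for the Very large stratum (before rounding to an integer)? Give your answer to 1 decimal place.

Neyman allocation: nₕ = n·NₕSₕ / Σⱼ NⱼSⱼ.
Σ NⱼSⱼ = 22055·153 + 23092·167 = 7.230779 × 10^6.
n_{Very large} = 1884·22055·153 / (7.230779 × 10^6) = 879.2.

879.2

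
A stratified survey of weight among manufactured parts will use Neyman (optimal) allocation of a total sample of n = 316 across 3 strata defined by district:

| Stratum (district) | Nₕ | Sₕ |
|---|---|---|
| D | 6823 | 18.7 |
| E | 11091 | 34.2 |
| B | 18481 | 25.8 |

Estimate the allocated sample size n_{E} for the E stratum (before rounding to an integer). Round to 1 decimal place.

Neyman allocation: nₕ = n·NₕSₕ / Σⱼ NⱼSⱼ.
Σ NⱼSⱼ = 6823·18.7 + 11091·34.2 + 18481·25.8 = 983712.1.
n_{E} = 316·11091·34.2 / 983712.1 = 121.8.

121.8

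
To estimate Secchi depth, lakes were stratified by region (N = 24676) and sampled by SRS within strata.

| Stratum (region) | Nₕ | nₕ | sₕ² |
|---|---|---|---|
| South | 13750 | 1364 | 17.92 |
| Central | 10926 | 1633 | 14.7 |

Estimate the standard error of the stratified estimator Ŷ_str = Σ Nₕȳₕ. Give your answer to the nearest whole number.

Var(Ŷ_str) = Σₕ Nₕ²(1 − fₕ)sₕ²/nₕ.
South: 13750²·(1 − 1364/13750)·17.92/1364 = 2.237471 × 10^6.
Central: 10926²·(1 − 1633/10926)·14.7/1633 = 914004.39.
Sum = 3.1514754 × 10^6.
SE = √(3.1514754 × 10^6) = 1775.

1775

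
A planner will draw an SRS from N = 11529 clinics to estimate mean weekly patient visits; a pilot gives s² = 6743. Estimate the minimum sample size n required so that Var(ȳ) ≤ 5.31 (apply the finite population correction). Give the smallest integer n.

Without fpc, n₀ = s²/D = 6743/5.31 = 1269.8682.
With fpc, (1 − n/N)·s²/n ≤ D requires n ≥ n₀/(1 + n₀/N) = 1269.8682/(1 + 1269.8682/11529) = 1143.8754.
Rounding up, n = 1144.

1144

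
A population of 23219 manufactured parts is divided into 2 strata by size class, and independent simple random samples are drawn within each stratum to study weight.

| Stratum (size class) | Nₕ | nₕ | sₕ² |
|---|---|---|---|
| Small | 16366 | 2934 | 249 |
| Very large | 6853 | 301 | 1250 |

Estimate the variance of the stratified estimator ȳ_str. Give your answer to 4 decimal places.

Var(ȳ_str) = Σₕ Wₕ²(1 − fₕ)sₕ²/nₕ with Wₕ = Nₕ/N, N = 23219.
Small: Wₕ = 0.70485378; term = 0.70485378²·(1 − 0.17927410)·249/2934 = 0.034604728.
Very large: Wₕ = 0.29514622; term = 0.29514622²·(1 − 0.04392237)·1250/301 = 0.34586858.
Sum = 0.38047331.

0.3805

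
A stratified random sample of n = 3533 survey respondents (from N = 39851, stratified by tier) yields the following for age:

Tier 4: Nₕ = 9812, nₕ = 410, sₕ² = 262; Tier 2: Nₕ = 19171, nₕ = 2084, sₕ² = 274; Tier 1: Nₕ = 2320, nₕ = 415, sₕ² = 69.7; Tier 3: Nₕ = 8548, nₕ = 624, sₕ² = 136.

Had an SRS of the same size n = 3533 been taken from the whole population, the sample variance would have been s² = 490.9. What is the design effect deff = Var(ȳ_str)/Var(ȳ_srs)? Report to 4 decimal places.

0.5844

Var(ȳ_str) = Σ Wₕ²(1−fₕ)sₕ²/nₕ with Wₕ = Nₕ/39851:
  Tier 4: (9812/39851)²·(1−410/9812)·262/410 = 0.037120753
  Tier 2: (19171/39851)²·(1−2084/19171)·274/2084 = 0.027119707
  Tier 1: (2320/39851)²·(1−415/2320)·69.7/415 = 4.6740053 × 10^-4
  Tier 3: (8548/39851)²·(1−624/8548)·136/624 = 0.0092957589
  → Var(ȳ_str) = 0.074003619.
Var(ȳ_srs) = (1 − 3533/39851)·490.9/3533 = 0.12662868.
deff = 0.074003619 / 0.12662868 = 0.5844.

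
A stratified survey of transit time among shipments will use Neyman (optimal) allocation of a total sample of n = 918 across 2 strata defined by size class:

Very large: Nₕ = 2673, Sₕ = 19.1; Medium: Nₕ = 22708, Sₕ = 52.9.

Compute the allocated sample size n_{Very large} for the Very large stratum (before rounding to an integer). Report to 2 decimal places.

37.43

Neyman allocation: nₕ = n·NₕSₕ / Σⱼ NⱼSⱼ.
Σ NⱼSⱼ = 2673·19.1 + 22708·52.9 = 1.2523075 × 10^6.
n_{Very large} = 918·2673·19.1 / (1.2523075 × 10^6) = 37.43.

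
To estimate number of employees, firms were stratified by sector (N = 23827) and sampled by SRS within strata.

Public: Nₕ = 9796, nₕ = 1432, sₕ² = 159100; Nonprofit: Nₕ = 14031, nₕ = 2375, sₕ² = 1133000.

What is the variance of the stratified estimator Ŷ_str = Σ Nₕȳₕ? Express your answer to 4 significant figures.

8.712 × 10^10

Var(Ŷ_str) = Σₕ Nₕ²(1 − fₕ)sₕ²/nₕ.
Public: 9796²·(1 − 1432/9796)·159100/1432 = 9.1031136 × 10^9.
Nonprofit: 14031²·(1 − 2375/14031)·1133000/2375 = 7.8019733 × 10^10.
Sum = 8.7122847 × 10^10.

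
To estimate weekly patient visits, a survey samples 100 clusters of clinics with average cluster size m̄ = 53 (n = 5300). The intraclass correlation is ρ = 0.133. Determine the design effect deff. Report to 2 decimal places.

7.92

deff = 1 + (53 − 1)·0.133 = 1 + 6.916 = 7.916.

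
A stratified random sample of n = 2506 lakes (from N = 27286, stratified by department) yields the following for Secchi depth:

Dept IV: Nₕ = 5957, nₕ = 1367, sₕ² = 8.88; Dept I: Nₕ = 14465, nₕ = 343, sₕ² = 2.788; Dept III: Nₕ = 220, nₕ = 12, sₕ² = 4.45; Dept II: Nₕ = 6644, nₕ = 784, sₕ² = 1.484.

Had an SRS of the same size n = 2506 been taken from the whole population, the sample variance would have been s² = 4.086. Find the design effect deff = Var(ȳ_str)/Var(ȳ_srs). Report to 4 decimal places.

1.7495

Var(ȳ_str) = Σ Wₕ²(1−fₕ)sₕ²/nₕ with Wₕ = Nₕ/27286:
  Dept IV: (5957/27286)²·(1−1367/5957)·8.88/1367 = 2.3856404 × 10^-4
  Dept I: (14465/27286)²·(1−343/14465)·2.788/343 = 0.0022301473
  Dept III: (220/27286)²·(1−12/220)·4.45/12 = 2.2792136 × 10^-5
  Dept II: (6644/27286)²·(1−784/6644)·1.484/784 = 9.8984075 × 10^-5
  → Var(ȳ_str) = 0.0025904876.
Var(ȳ_srs) = (1 − 2506/27286)·4.086/2506 = 0.0014807397.
deff = 0.0025904876 / 0.0014807397 = 1.7495.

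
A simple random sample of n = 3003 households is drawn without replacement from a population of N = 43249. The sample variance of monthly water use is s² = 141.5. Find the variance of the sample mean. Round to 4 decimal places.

Under SRS without replacement, Var(ȳ) = (1 − f)·s²/n with f = n/N = 3003/43249 = 0.06943513.
Var(ȳ) = (1 − 0.06943513)·141.5/3003 = 0.93056487·0.047119547 = 0.043847795.

0.0438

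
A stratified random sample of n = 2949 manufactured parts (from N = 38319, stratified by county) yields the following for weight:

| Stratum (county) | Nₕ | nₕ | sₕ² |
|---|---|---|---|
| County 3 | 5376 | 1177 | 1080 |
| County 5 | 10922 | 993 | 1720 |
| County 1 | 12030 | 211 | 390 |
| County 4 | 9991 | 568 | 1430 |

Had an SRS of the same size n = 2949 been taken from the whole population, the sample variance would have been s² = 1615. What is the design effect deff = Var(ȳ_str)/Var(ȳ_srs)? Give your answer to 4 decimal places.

Var(ȳ_str) = Σ Wₕ²(1−fₕ)sₕ²/nₕ with Wₕ = Nₕ/38319:
  County 3: (5376/38319)²·(1−1177/5376)·1080/1177 = 0.014106657
  County 5: (10922/38319)²·(1−993/10922)·1720/993 = 0.12792592
  County 1: (12030/38319)²·(1−211/12030)·390/211 = 0.17897822
  County 4: (9991/38319)²·(1−568/9991)·1430/568 = 0.16142007
  → Var(ȳ_str) = 0.48243087.
Var(ȳ_srs) = (1 − 2949/38319)·1615/2949 = 0.50549708.
deff = 0.48243087 / 0.50549708 = 0.9544.

0.9544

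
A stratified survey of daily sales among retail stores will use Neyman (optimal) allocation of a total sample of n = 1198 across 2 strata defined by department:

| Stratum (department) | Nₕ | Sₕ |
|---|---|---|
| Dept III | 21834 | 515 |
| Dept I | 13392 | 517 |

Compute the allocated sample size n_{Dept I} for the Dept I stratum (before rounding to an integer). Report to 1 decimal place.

Neyman allocation: nₕ = n·NₕSₕ / Σⱼ NⱼSⱼ.
Σ NⱼSⱼ = 21834·515 + 13392·517 = 1.8168174 × 10^7.
n_{Dept I} = 1198·13392·517 / (1.8168174 × 10^7) = 456.5.

456.5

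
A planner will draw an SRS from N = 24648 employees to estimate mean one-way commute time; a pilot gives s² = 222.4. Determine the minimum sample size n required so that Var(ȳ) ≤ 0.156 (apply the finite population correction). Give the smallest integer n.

1348

Without fpc, n₀ = s²/D = 222.4/0.156 = 1425.6410.
With fpc, (1 − n/N)·s²/n ≤ D requires n ≥ n₀/(1 + n₀/N) = 1425.6410/(1 + 1425.6410/24648) = 1347.6905.
Rounding up, n = 1348.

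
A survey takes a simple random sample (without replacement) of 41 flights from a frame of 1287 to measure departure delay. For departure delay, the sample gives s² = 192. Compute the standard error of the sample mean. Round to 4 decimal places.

2.1293

Under SRS without replacement, Var(ȳ) = (1 − f)·s²/n with f = n/N = 41/1287 = 0.03185703.
Var(ȳ) = (1 − 0.03185703)·192/41 = 0.96814297·4.6829268 = 4.5337427.
SE(ȳ) = √(4.5337427) = 2.1293.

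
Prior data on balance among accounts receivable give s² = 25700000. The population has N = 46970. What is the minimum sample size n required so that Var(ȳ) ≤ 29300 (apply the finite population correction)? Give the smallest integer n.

862

Without fpc, n₀ = s²/D = 25700000/29300 = 877.1331.
With fpc, (1 − n/N)·s²/n ≤ D requires n ≥ n₀/(1 + n₀/N) = 877.1331/(1 + 877.1331/46970) = 861.0535.
Rounding up, n = 862.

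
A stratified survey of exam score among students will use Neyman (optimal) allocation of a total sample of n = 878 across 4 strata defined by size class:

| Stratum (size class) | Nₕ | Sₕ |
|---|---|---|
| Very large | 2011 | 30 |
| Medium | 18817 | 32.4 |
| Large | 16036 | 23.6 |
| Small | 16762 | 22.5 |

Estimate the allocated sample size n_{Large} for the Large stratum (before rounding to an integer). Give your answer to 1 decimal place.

Neyman allocation: nₕ = n·NₕSₕ / Σⱼ NⱼSⱼ.
Σ NⱼSⱼ = 2011·30 + 18817·32.4 + 16036·23.6 + 16762·22.5 = 1.4255954 × 10^6.
n_{Large} = 878·16036·23.6 / (1.4255954 × 10^6) = 233.1.

233.1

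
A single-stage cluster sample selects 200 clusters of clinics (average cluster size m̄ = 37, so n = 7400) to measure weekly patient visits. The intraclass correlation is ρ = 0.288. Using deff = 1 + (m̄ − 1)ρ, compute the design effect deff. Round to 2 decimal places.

deff = 1 + (37 − 1)·0.288 = 1 + 10.368 = 11.368.

11.37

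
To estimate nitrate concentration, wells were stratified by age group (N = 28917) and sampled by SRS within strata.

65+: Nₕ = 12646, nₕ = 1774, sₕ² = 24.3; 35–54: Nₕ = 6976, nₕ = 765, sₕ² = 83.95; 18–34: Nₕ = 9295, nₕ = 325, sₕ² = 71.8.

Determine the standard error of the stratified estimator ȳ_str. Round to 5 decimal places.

Var(ȳ_str) = Σₕ Wₕ²(1 − fₕ)sₕ²/nₕ with Wₕ = Nₕ/N, N = 28917.
65+: Wₕ = 0.43732061; term = 0.43732061²·(1 − 0.14028151)·24.3/1774 = 0.0022522096.
35–54: Wₕ = 0.24124218; term = 0.24124218²·(1 − 0.10966170)·83.95/765 = 0.0056861825.
18–34: Wₕ = 0.32143722; term = 0.32143722²·(1 − 0.03496503)·71.8/325 = 0.02202807.
Sum = 0.029966462.
SE = √(0.029966462) = 0.17311.

0.17311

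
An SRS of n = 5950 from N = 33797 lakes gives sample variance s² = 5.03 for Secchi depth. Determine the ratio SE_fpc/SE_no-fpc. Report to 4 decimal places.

f = n/N = 5950/33797 = 0.17605113.
SE_no-fpc = √(s²/n) = 0.029075387; SE_fpc = √((1−f)s²/n) = 0.026392203.
Ratio = √(1−f) = 0.90771629.

0.9077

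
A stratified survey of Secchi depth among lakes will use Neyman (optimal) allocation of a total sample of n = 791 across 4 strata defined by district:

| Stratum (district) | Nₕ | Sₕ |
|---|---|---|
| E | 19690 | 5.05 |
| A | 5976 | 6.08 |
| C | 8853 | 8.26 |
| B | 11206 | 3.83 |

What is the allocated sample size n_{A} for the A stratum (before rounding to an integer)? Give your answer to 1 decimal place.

Neyman allocation: nₕ = n·NₕSₕ / Σⱼ NⱼSⱼ.
Σ NⱼSⱼ = 19690·5.05 + 5976·6.08 + 8853·8.26 + 11206·3.83 = 251813.34.
n_{A} = 791·5976·6.08 / 251813.34 = 114.1.

114.1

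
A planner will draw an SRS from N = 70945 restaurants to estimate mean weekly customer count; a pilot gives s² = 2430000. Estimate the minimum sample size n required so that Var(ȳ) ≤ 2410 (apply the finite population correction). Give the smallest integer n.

995

Without fpc, n₀ = s²/D = 2430000/2410 = 1008.2988.
With fpc, (1 − n/N)·s²/n ≤ D requires n ≥ n₀/(1 + n₀/N) = 1008.2988/(1 + 1008.2988/70945) = 994.1693.
Rounding up, n = 995.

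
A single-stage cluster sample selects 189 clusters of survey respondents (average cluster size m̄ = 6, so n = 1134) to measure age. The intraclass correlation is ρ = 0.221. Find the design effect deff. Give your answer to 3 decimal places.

2.105

deff = 1 + (6 − 1)·0.221 = 1 + 1.105 = 2.105.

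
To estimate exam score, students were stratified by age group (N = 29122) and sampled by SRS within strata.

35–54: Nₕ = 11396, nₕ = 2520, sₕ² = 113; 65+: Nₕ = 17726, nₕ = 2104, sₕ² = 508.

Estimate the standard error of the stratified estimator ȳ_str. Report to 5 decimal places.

Var(ȳ_str) = Σₕ Wₕ²(1 − fₕ)sₕ²/nₕ with Wₕ = Nₕ/N, N = 29122.
35–54: Wₕ = 0.39131928; term = 0.39131928²·(1 − 0.22113022)·113/2520 = 0.0053481705.
65+: Wₕ = 0.60868072; term = 0.60868072²·(1 − 0.11869570)·508/2104 = 0.078835706.
Sum = 0.084183877.
SE = √(0.084183877) = 0.29014.

0.29014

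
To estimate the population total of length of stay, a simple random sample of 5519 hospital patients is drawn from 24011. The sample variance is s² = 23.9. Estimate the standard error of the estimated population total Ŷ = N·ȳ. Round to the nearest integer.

1387

Var(Ŷ) = N²·Var(ȳ) = N²·(1 − n/N)·s²/n.
f = 5519/24011 = 0.22985298; Var(ȳ) = 0.77014702·23.9/5519 = 0.0033351175.
Var(Ŷ) = 24011² · 0.0033351175 = 1.922789 × 10^6.
SE(Ŷ) = √(1.922789 × 10^6) = 1387.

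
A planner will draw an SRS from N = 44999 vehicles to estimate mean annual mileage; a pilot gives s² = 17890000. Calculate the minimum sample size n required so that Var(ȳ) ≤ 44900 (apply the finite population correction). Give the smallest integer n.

395

Without fpc, n₀ = s²/D = 17890000/44900 = 398.4410.
With fpc, (1 − n/N)·s²/n ≤ D requires n ≥ n₀/(1 + n₀/N) = 398.4410/(1 + 398.4410/44999) = 394.9440.
Rounding up, n = 395.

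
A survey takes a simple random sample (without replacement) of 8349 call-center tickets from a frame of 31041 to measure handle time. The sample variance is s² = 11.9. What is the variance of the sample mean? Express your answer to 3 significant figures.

Under SRS without replacement, Var(ȳ) = (1 − f)·s²/n with f = n/N = 8349/31041 = 0.26896685.
Var(ȳ) = (1 − 0.26896685)·11.9/8349 = 0.73103315·0.0014253204 = 0.0010419565.

0.00104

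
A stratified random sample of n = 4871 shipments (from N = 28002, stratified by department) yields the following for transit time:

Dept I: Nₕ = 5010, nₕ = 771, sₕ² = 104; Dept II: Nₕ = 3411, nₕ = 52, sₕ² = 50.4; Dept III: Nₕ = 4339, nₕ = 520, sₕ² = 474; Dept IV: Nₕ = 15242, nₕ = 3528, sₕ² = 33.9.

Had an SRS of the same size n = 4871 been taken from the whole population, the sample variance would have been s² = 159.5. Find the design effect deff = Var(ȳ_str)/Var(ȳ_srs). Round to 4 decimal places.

Var(ȳ_str) = Σ Wₕ²(1−fₕ)sₕ²/nₕ with Wₕ = Nₕ/28002:
  Dept I: (5010/28002)²·(1−771/5010)·104/771 = 0.0036534402
  Dept II: (3411/28002)²·(1−52/3411)·50.4/52 = 0.014162529
  Dept III: (4339/28002)²·(1−520/4339)·474/520 = 0.019263545
  Dept IV: (15242/28002)²·(1−3528/15242)·33.9/3528 = 0.0021879641
  → Var(ȳ_str) = 0.039267478.
Var(ȳ_srs) = (1 − 4871/28002)·159.5/4871 = 0.027048795.
deff = 0.039267478 / 0.027048795 = 1.4517.

1.4517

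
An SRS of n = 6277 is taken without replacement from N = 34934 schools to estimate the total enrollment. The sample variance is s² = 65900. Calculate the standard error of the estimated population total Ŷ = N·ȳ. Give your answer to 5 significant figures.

Var(Ŷ) = N²·Var(ȳ) = N²·(1 − n/N)·s²/n.
f = 6277/34934 = 0.17968169; Var(ȳ) = 0.82031831·65900/6277 = 8.6122315.
Var(Ŷ) = 34934² · 8.6122315 = 1.0510233 × 10^10.
SE(Ŷ) = √(1.0510233 × 10^10) = 102520.

102520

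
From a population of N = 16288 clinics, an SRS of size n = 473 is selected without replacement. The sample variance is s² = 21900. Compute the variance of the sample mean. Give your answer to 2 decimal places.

44.96

Under SRS without replacement, Var(ȳ) = (1 − f)·s²/n with f = n/N = 473/16288 = 0.02903978.
Var(ȳ) = (1 − 0.02903978)·21900/473 = 0.97096022·46.300211 = 44.955663.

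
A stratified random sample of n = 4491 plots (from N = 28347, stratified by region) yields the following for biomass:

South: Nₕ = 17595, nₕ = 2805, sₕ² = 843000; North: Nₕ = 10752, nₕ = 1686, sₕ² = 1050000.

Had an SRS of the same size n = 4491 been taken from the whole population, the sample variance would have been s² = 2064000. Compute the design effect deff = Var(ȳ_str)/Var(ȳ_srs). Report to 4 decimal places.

0.4470

Var(ȳ_str) = Σ Wₕ²(1−fₕ)sₕ²/nₕ with Wₕ = Nₕ/28347:
  South: (17595/28347)²·(1−2805/17595)·843000/2805 = 97.328033
  North: (10752/28347)²·(1−1686/10752)·1050000/1686 = 75.547917
  → Var(ȳ_str) = 172.87595.
Var(ȳ_srs) = (1 − 4491/28347)·2064000/4491 = 386.7739.
deff = 172.87595 / 386.7739 = 0.4470.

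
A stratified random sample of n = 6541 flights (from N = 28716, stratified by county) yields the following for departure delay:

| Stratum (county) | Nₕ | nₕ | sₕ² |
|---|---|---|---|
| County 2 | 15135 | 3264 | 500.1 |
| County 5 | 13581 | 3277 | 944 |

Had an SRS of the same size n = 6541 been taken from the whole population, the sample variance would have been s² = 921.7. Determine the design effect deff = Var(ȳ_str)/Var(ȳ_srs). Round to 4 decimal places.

0.7561

Var(ȳ_str) = Σ Wₕ²(1−fₕ)sₕ²/nₕ with Wₕ = Nₕ/28716:
  County 2: (15135/28716)²·(1−3264/15135)·500.1/3264 = 0.033383245
  County 5: (13581/28716)²·(1−3277/13581)·944/3277 = 0.048886085
  → Var(ȳ_str) = 0.08226933.
Var(ȳ_srs) = (1 − 6541/28716)·921.7/6541 = 0.10881409.
deff = 0.08226933 / 0.10881409 = 0.7561.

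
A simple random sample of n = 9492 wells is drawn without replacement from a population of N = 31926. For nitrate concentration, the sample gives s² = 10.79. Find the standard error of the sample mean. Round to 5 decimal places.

0.02826

Under SRS without replacement, Var(ȳ) = (1 − f)·s²/n with f = n/N = 9492/31926 = 0.29731254.
Var(ȳ) = (1 − 0.29731254)·10.79/9492 = 0.70268746·0.0011367467 = 7.9877768 × 10^-4.
SE(ȳ) = √(7.9877768 × 10^-4) = 0.02826.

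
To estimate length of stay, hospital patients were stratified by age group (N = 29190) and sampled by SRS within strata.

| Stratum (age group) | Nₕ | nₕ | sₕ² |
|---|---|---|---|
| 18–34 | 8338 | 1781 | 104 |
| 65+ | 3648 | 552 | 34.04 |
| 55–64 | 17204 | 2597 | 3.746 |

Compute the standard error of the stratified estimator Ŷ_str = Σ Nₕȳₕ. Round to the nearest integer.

2062

Var(Ŷ_str) = Σₕ Nₕ²(1 − fₕ)sₕ²/nₕ.
18–34: 8338²·(1 − 1781/8338)·104/1781 = 3.1925411 × 10^6.
65+: 3648²·(1 − 552/3648)·34.04/552 = 696476.16.
55–64: 17204²·(1 − 2597/17204)·3.746/2597 = 362481.87.
Sum = 4.2514991 × 10^6.
SE = √(4.2514991 × 10^6) = 2062.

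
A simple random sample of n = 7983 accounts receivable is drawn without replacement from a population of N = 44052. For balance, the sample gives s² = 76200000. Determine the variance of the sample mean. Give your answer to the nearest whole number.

7816

Under SRS without replacement, Var(ȳ) = (1 − f)·s²/n with f = n/N = 7983/44052 = 0.18121765.
Var(ȳ) = (1 − 0.18121765)·76200000/7983 = 0.81878235·9545.2837 = 7815.5098.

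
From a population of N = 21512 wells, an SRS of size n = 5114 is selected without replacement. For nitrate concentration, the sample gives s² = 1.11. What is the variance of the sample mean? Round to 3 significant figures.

1.65 × 10^-4

Under SRS without replacement, Var(ȳ) = (1 − f)·s²/n with f = n/N = 5114/21512 = 0.23772778.
Var(ȳ) = (1 − 0.23772778)·1.11/5114 = 0.76227222·2.1705123 × 10^-4 = 1.6545212 × 10^-4.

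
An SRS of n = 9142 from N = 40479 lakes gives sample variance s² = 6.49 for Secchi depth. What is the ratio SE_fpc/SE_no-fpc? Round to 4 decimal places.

f = n/N = 9142/40479 = 0.22584550.
SE_no-fpc = √(s²/n) = 0.026644142; SE_fpc = √((1−f)s²/n) = 0.023443128.
Ratio = √(1−f) = 0.87986050.

0.8799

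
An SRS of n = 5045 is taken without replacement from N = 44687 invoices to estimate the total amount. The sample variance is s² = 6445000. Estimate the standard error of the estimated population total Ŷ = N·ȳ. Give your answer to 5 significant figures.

1.5044 × 10^6

Var(Ŷ) = N²·Var(ȳ) = N²·(1 − n/N)·s²/n.
f = 5045/44687 = 0.11289637; Var(ȳ) = 0.88710363·6445000/5045 = 1133.2771.
Var(Ŷ) = 44687² · 1133.2771 = 2.2630727 × 10^12.
SE(Ŷ) = √(2.2630727 × 10^12) = 1.5044 × 10^6.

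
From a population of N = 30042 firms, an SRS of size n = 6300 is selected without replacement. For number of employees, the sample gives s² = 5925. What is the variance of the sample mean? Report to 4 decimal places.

0.7433

Under SRS without replacement, Var(ȳ) = (1 − f)·s²/n with f = n/N = 6300/30042 = 0.20970641.
Var(ȳ) = (1 − 0.20970641)·5925/6300 = 0.79029359·0.94047619 = 0.7432523.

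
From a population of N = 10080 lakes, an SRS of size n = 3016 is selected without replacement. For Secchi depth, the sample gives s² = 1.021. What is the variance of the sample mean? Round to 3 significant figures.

Under SRS without replacement, Var(ȳ) = (1 − f)·s²/n with f = n/N = 3016/10080 = 0.29920635.
Var(ȳ) = (1 − 0.29920635)·1.021/3016 = 0.70079365·3.3852785 × 10^-4 = 2.3723817 × 10^-4.

2.37 × 10^-4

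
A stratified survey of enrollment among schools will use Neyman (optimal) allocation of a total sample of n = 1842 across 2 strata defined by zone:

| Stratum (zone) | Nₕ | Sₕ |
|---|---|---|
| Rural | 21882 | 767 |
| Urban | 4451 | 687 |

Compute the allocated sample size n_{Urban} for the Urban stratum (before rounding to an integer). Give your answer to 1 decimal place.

Neyman allocation: nₕ = n·NₕSₕ / Σⱼ NⱼSⱼ.
Σ NⱼSⱼ = 21882·767 + 4451·687 = 1.9841331 × 10^7.
n_{Urban} = 1842·4451·687 / (1.9841331 × 10^7) = 283.9.

283.9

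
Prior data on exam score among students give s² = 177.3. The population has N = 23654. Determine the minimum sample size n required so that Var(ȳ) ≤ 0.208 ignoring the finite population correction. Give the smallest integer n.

Without fpc, n₀ = s²/D = 177.3/0.208 = 852.4038.
Rounding up, n = 853.

853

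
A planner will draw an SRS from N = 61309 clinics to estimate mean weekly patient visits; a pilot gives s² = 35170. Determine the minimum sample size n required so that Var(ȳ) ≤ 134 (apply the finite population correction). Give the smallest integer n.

262

Without fpc, n₀ = s²/D = 35170/134 = 262.4627.
With fpc, (1 − n/N)·s²/n ≤ D requires n ≥ n₀/(1 + n₀/N) = 262.4627/(1 + 262.4627/61309) = 261.3439.
Rounding up, n = 262.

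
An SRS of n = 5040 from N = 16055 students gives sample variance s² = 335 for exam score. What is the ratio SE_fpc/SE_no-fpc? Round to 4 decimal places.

0.8283

f = n/N = 5040/16055 = 0.31392090.
SE_no-fpc = √(s²/n) = 0.25781438; SE_fpc = √((1−f)s²/n) = 0.21354737.
Ratio = √(1−f) = 0.82829892.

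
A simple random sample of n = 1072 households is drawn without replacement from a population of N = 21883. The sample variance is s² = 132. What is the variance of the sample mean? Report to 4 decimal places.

0.1171

Under SRS without replacement, Var(ȳ) = (1 − f)·s²/n with f = n/N = 1072/21883 = 0.04898780.
Var(ȳ) = (1 − 0.04898780)·132/1072 = 0.95101220·0.12313433 = 0.11710225.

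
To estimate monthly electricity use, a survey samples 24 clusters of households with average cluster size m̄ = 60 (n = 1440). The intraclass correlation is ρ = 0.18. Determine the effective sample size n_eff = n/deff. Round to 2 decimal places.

123.92

deff = 1 + (60 − 1)·0.18 = 1 + 10.62 = 11.62.
n_eff = 1440 / 11.62 = 123.92.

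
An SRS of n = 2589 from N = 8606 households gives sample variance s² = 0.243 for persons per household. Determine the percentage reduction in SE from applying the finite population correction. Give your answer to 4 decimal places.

16.3840

f = n/N = 2589/8606 = 0.30083663.
SE_no-fpc = √(s²/n) = 0.0096880665; SE_fpc = √((1−f)s²/n) = 0.0081007727.
Ratio = √(1−f) = 0.83615990. Reduction = 100·(1 − 0.83615990) = 16.3840%.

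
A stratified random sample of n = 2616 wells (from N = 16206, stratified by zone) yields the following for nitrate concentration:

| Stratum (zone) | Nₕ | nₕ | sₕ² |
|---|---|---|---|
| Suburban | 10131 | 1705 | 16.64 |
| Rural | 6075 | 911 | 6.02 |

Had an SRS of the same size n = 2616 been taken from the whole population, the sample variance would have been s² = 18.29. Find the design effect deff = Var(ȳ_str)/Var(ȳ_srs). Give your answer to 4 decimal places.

Var(ȳ_str) = Σ Wₕ²(1−fₕ)sₕ²/nₕ with Wₕ = Nₕ/16206:
  Suburban: (10131/16206)²·(1−1705/10131)·16.64/1705 = 0.0031721305
  Rural: (6075/16206)²·(1−911/6075)·6.02/911 = 7.8933064 × 10^-4
  → Var(ȳ_str) = 0.0039614611.
Var(ȳ_srs) = (1 − 2616/16206)·18.29/2616 = 0.0058629959.
deff = 0.0039614611 / 0.0058629959 = 0.6757.

0.6757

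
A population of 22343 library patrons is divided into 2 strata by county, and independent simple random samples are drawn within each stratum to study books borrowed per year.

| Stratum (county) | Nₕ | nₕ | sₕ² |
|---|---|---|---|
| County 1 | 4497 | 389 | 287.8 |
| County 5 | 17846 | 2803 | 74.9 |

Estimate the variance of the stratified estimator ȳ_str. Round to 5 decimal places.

Var(ȳ_str) = Σₕ Wₕ²(1 − fₕ)sₕ²/nₕ with Wₕ = Nₕ/N, N = 22343.
County 1: Wₕ = 0.20127109; term = 0.20127109²·(1 − 0.08650211)·287.8/389 = 0.027378619.
County 5: Wₕ = 0.79872891; term = 0.79872891²·(1 − 0.15706601)·74.9/2803 = 0.014369812.
Sum = 0.041748431.

0.04175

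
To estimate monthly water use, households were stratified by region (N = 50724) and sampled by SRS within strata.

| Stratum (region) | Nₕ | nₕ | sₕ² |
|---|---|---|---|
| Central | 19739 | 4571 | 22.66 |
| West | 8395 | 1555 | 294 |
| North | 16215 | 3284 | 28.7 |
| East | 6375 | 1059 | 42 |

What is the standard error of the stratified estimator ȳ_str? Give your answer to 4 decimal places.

Var(ȳ_str) = Σₕ Wₕ²(1 − fₕ)sₕ²/nₕ with Wₕ = Nₕ/N, N = 50724.
Central: Wₕ = 0.38914518; term = 0.38914518²·(1 − 0.23157201)·22.66/4571 = 5.7686629 × 10^-4.
West: Wₕ = 0.16550351; term = 0.16550351²·(1 − 0.18522930)·294/1555 = 0.004219556.
North: Wₕ = 0.31967116; term = 0.31967116²·(1 − 0.20252852)·28.7/3284 = 7.1219812 × 10^-4.
East: Wₕ = 0.12568015; term = 0.12568015²·(1 − 0.16611765)·42/1059 = 5.2238597 × 10^-4.
Sum = 0.0060310064.
SE = √(0.0060310064) = 0.0777.

0.0777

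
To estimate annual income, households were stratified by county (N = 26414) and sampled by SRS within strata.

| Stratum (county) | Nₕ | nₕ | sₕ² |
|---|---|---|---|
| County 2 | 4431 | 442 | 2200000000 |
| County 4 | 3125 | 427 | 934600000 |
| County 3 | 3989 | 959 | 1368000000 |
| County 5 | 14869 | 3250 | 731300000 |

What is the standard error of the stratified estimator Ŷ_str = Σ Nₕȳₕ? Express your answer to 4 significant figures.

Var(Ŷ_str) = Σₕ Nₕ²(1 − fₕ)sₕ²/nₕ.
County 2: 4431²·(1 − 442/4431)·2200000000/442 = 8.7976402 × 10^13.
County 4: 3125²·(1 − 427/3125)·934600000/427 = 1.8453972 × 10^13.
County 3: 3989²·(1 − 959/3989)·1368000000/959 = 1.7241465 × 10^13.
County 5: 14869²·(1 − 3250/14869)·731300000/3250 = 3.8874313 × 10^13.
Sum = 1.6254615 × 10^14.
SE = √(1.6254615 × 10^14) = 1.275 × 10^7.

1.275 × 10^7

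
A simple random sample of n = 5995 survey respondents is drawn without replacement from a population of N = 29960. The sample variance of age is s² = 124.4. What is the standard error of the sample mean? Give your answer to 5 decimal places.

Under SRS without replacement, Var(ȳ) = (1 − f)·s²/n with f = n/N = 5995/29960 = 0.20010013.
Var(ȳ) = (1 − 0.20010013)·124.4/5995 = 0.79989987·0.020750626 = 0.016598423.
SE(ȳ) = √(0.016598423) = 0.12883.

0.12883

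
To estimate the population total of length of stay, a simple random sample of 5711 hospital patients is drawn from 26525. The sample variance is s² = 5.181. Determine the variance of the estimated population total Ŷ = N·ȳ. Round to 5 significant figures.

500860

Var(Ŷ) = N²·Var(ȳ) = N²·(1 − n/N)·s²/n.
f = 5711/26525 = 0.21530631; Var(ȳ) = 0.78469369·5.181/5711 = 7.1187147 × 10^-4.
Var(Ŷ) = 26525² · (7.1187147 × 10^-4) = 500855.41.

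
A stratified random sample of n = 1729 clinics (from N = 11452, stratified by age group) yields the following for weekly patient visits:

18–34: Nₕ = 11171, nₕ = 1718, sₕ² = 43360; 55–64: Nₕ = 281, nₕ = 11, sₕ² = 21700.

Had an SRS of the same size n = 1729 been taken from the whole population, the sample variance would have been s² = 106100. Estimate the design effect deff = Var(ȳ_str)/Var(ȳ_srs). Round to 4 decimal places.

0.4120

Var(ȳ_str) = Σ Wₕ²(1−fₕ)sₕ²/nₕ with Wₕ = Nₕ/11452:
  18–34: (11171/11452)²·(1−1718/11171)·43360/1718 = 20.321939
  55–64: (281/11452)²·(1−11/281)·21700/11 = 1.1412333
  → Var(ȳ_str) = 21.463172.
Var(ȳ_srs) = (1 − 1729/11452)·106100/1729 = 52.100194.
deff = 21.463172 / 52.100194 = 0.4120.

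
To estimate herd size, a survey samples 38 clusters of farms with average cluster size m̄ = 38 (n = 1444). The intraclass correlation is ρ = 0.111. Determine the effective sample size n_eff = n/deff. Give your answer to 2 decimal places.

282.75

deff = 1 + (38 − 1)·0.111 = 1 + 4.107 = 5.107.
n_eff = 1444 / 5.107 = 282.75.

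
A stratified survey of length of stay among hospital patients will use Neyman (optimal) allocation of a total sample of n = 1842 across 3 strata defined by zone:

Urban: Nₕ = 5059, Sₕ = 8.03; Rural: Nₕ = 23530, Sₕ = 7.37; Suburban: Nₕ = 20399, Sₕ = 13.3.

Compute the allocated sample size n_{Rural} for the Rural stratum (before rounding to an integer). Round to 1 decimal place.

Neyman allocation: nₕ = n·NₕSₕ / Σⱼ NⱼSⱼ.
Σ NⱼSⱼ = 5059·8.03 + 23530·7.37 + 20399·13.3 = 485346.57.
n_{Rural} = 1842·23530·7.37 / 485346.57 = 658.2.

658.2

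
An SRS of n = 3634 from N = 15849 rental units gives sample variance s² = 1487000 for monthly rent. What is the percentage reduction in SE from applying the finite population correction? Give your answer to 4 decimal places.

f = n/N = 3634/15849 = 0.22928891.
SE_no-fpc = √(s²/n) = 20.228469; SE_fpc = √((1−f)s²/n) = 17.758604.
Ratio = √(1−f) = 0.87790152. Reduction = 100·(1 − 0.87790152) = 12.2098%.

12.2098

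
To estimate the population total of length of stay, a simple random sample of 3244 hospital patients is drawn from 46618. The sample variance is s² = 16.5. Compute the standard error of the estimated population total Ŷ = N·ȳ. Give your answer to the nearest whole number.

3207

Var(Ŷ) = N²·Var(ȳ) = N²·(1 − n/N)·s²/n.
f = 3244/46618 = 0.06958685; Var(ȳ) = 0.93041315·16.5/3244 = 0.0047323727.
Var(Ŷ) = 46618² · 0.0047323727 = 1.0284572 × 10^7.
SE(Ŷ) = √(1.0284572 × 10^7) = 3207.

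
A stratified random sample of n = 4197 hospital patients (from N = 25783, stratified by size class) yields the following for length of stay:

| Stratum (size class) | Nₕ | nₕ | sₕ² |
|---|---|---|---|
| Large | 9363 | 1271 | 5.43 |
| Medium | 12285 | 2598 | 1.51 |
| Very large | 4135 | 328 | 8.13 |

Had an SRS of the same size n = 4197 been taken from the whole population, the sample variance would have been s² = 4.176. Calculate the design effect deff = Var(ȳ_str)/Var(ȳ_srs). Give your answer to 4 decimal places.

Var(ȳ_str) = Σ Wₕ²(1−fₕ)sₕ²/nₕ with Wₕ = Nₕ/25783:
  Large: (9363/25783)²·(1−1271/9363)·5.43/1271 = 4.8692075 × 10^-4
  Medium: (12285/25783)²·(1−2598/12285)·1.51/2598 = 1.0404839 × 10^-4
  Very large: (4135/25783)²·(1−328/4135)·8.13/328 = 5.8695958 × 10^-4
  → Var(ȳ_str) = 0.0011779287.
Var(ȳ_srs) = (1 − 4197/25783)·4.176/4197 = 8.3302924 × 10^-4.
deff = 0.0011779287 / (8.3302924 × 10^-4) = 1.4140.

1.4140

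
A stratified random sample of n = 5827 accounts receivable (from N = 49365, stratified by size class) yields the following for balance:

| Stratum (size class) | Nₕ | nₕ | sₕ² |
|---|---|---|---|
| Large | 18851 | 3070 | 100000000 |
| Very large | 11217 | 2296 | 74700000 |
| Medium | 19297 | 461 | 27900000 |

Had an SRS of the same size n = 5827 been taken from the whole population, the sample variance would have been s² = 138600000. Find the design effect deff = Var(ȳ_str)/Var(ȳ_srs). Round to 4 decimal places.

0.6835

Var(ȳ_str) = Σ Wₕ²(1−fₕ)sₕ²/nₕ with Wₕ = Nₕ/49365:
  Large: (18851/49365)²·(1−3070/18851)·100000000/3070 = 3976.4201
  Very large: (11217/49365)²·(1−2296/11217)·74700000/2296 = 1335.9823
  Medium: (19297/49365)²·(1−461/19297)·27900000/461 = 9027.0007
  → Var(ȳ_str) = 14339.403.
Var(ȳ_srs) = (1 − 5827/49365)·138600000/5827 = 20978.167.
deff = 14339.403 / 20978.167 = 0.6835.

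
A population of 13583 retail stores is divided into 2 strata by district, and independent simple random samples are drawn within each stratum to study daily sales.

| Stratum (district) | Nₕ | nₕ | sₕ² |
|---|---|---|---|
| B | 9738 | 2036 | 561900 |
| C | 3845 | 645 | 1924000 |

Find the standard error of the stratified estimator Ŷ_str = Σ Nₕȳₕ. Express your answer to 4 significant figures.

239600

Var(Ŷ_str) = Σₕ Nₕ²(1 − fₕ)sₕ²/nₕ.
B: 9738²·(1 − 2036/9738)·561900/2036 = 2.0699247 × 10^10.
C: 3845²·(1 − 645/3845)·1924000/645 = 3.6702164 × 10^10.
Sum = 5.7401411 × 10^10.
SE = √(5.7401411 × 10^10) = 239600.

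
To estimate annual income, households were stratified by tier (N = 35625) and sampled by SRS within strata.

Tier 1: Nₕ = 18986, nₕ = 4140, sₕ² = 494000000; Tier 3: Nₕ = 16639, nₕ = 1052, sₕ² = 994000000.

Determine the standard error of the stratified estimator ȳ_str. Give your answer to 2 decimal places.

Var(ȳ_str) = Σₕ Wₕ²(1 − fₕ)sₕ²/nₕ with Wₕ = Nₕ/N, N = 35625.
Tier 1: Wₕ = 0.53294035; term = 0.53294035²·(1 − 0.21805541)·494000000/4140 = 26500.849.
Tier 3: Wₕ = 0.46705965; term = 0.46705965²·(1 − 0.06322495)·994000000/1052 = 193085.94.
Sum = 219586.79.
SE = √(219586.79) = 468.60.

468.60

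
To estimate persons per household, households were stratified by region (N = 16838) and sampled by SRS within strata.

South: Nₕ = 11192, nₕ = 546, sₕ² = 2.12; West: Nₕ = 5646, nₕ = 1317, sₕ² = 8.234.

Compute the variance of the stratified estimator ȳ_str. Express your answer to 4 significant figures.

0.002171

Var(ȳ_str) = Σₕ Wₕ²(1 − fₕ)sₕ²/nₕ with Wₕ = Nₕ/N, N = 16838.
South: Wₕ = 0.66468702; term = 0.66468702²·(1 − 0.04878485)·2.12/546 = 0.0016317603.
West: Wₕ = 0.33531298; term = 0.33531298²·(1 − 0.23326249)·8.234/1317 = 5.3897986 × 10^-4.
Sum = 0.0021707402.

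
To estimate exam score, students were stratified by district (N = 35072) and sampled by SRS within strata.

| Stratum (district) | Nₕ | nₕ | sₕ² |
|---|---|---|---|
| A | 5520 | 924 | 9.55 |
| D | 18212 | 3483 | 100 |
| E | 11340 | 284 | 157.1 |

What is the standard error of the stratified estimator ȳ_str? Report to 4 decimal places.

Var(ȳ_str) = Σₕ Wₕ²(1 − fₕ)sₕ²/nₕ with Wₕ = Nₕ/N, N = 35072.
A: Wₕ = 0.15739051; term = 0.15739051²·(1 − 0.16739130)·9.55/924 = 2.1317164 × 10^-4.
D: Wₕ = 0.51927464; term = 0.51927464²·(1 − 0.19124753)·100/3483 = 0.0062611825.
E: Wₕ = 0.32333485; term = 0.32333485²·(1 − 0.02504409)·157.1/284 = 0.056382959.
Sum = 0.062857313.
SE = √(0.062857313) = 0.2507.

0.2507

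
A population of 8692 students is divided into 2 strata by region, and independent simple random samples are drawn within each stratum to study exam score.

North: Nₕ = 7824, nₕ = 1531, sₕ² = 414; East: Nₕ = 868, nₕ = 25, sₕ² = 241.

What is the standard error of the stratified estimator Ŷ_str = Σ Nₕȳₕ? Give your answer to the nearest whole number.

Var(Ŷ_str) = Σₕ Nₕ²(1 − fₕ)sₕ²/nₕ.
North: 7824²·(1 − 1531/7824)·414/1531 = 1.3314097 × 10^7.
East: 868²·(1 − 25/868)·241/25 = 7.0538194 × 10^6.
Sum = 2.0367916 × 10^7.
SE = √(2.0367916 × 10^7) = 4513.

4513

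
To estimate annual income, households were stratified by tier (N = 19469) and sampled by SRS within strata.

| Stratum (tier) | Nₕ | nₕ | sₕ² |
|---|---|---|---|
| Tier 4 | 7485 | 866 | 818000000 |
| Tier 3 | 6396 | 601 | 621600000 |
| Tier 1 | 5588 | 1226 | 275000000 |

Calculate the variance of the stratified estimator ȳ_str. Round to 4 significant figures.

239000

Var(ȳ_str) = Σₕ Wₕ²(1 − fₕ)sₕ²/nₕ with Wₕ = Nₕ/N, N = 19469.
Tier 4: Wₕ = 0.38445734; term = 0.38445734²·(1 − 0.11569806)·818000000/866 = 123461.72.
Tier 3: Wₕ = 0.32852227; term = 0.32852227²·(1 − 0.09396498)·621600000/601 = 101137.25.
Tier 1: Wₕ = 0.28702039; term = 0.28702039²·(1 − 0.21939871)·275000000/1226 = 14424.375.
Sum = 239023.35.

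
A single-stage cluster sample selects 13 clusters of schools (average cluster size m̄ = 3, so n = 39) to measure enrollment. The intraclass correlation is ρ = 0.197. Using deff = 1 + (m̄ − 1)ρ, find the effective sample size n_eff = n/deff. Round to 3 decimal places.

27.977

deff = 1 + (3 − 1)·0.197 = 1 + 0.394 = 1.394.
n_eff = 39 / 1.394 = 27.977.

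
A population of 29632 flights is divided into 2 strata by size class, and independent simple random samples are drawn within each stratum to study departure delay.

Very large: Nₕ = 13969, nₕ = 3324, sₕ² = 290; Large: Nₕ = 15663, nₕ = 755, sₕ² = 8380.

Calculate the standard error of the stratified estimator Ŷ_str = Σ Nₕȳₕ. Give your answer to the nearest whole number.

51036

Var(Ŷ_str) = Σₕ Nₕ²(1 − fₕ)sₕ²/nₕ.
Very large: 13969²·(1 − 3324/13969)·290/3324 = 1.2973225 × 10^7.
Large: 15663²·(1 − 755/15663)·8380/755 = 2.5917398 × 10^9.
Sum = 2.604713 × 10^9.
SE = √(2.604713 × 10^9) = 51036.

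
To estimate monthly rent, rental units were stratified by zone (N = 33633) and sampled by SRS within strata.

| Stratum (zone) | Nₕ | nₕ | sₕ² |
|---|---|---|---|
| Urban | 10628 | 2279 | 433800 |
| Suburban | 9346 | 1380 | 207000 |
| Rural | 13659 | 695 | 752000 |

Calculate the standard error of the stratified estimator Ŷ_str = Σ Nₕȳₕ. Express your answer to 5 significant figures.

468670

Var(Ŷ_str) = Σₕ Nₕ²(1 − fₕ)sₕ²/nₕ.
Urban: 10628²·(1 − 2279/10628)·433800/2279 = 1.6890061 × 10^10.
Suburban: 9346²·(1 − 1380/9346)·207000/1380 = 1.1167535 × 10^10.
Rural: 13659²·(1 − 695/13659)·752000/695 = 1.91598 × 10^11.
Sum = 2.196556 × 10^11.
SE = √(2.196556 × 10^11) = 468670.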